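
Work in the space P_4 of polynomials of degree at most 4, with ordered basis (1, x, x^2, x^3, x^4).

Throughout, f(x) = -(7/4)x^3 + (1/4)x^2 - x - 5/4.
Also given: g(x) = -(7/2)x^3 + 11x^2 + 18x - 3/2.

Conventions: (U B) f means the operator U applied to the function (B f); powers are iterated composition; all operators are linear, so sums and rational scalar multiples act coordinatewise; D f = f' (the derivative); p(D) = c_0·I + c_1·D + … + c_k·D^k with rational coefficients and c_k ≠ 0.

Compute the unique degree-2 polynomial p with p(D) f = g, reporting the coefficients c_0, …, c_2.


c_0 = 2, c_1 = -2, c_2 = -2

D^0 f = -(7/4)x^3 + (1/4)x^2 - x - 5/4
D^1 f = -(21/4)x^2 + (1/2)x - 1
D^2 f = -(21/2)x + 1/2
matching coefficients of g against c_0 f + c_1 Df + … from the top degree down determines the c_i
solution: c_0 = 2, c_1 = -2, c_2 = -2


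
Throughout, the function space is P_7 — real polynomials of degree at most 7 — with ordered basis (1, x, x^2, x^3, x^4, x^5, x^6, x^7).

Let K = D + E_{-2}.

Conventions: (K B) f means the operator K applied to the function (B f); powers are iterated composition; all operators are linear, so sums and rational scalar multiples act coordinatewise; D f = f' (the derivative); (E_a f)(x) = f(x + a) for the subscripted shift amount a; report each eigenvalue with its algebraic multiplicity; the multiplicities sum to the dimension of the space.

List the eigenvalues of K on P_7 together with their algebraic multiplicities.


λ = 1 (multiplicity 8)

image of 1: 1
image of x: x - 1
image of x^2: x^2 - 2x + 4
image of x^3: x^3 - 3x^2 + 12x - 8
image of x^4: x^4 - 4x^3 + 24x^2 - 32x + 16
image of x^5: x^5 - 5x^4 + 40x^3 - 80x^2 + 80x - 32
image of x^6: x^6 - 6x^5 + 60x^4 - 160x^3 + 240x^2 - 192x + 64
image of x^7: x^7 - 7x^6 + 84x^5 - 280x^4 + 560x^3 - 672x^2 + 448x - 128
the matrix is upper triangular; its diagonal is (1, 1, 1, 1, 1, 1, 1, 1)
for a triangular matrix the eigenvalues are the diagonal entries, with algebraic multiplicity their repetition count


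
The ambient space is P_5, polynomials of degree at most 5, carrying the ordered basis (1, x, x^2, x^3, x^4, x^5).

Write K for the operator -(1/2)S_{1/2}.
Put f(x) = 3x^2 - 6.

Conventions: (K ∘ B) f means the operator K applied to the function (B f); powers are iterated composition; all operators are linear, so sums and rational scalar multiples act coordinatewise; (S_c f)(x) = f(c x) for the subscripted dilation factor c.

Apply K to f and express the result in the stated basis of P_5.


S_{1/2} f = (3/4)x^2 - 6
(-(1/2)S_{1/2}) f = -(3/8)x^2 + 3

the image equals g(x) = -(3/8)x^2 + 3


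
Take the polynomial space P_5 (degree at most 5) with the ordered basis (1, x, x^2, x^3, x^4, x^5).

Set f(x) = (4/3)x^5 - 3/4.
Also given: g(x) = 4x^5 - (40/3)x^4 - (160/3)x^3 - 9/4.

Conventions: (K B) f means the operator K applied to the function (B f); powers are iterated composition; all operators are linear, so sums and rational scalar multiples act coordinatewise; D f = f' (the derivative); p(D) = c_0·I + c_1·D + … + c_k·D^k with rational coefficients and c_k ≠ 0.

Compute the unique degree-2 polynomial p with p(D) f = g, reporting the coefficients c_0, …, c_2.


D^0 f = (4/3)x^5 - 3/4
D^1 f = (20/3)x^4
D^2 f = (80/3)x^3
matching coefficients of g against c_0 f + c_1 Df + … from the top degree down determines the c_i
solution: c_0 = 3, c_1 = -2, c_2 = -2

p(D) = 3·I − 2·D − 2·D^2, i.e. c_0 = 3, c_1 = -2, c_2 = -2


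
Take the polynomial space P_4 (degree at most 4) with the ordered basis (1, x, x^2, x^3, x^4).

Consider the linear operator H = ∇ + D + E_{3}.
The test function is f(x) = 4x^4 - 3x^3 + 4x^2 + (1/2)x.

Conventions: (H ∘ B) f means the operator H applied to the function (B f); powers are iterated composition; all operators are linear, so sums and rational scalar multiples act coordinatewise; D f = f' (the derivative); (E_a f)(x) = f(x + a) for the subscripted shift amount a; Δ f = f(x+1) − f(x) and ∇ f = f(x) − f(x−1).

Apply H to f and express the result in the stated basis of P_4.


g(x) = 4x^4 + 77x^3 + 151x^2 + (833/2)x + 541/2

∇ f = 16x^3 - 33x^2 + 33x - 21/2
D f = 16x^3 - 9x^2 + 8x + 1/2
E_{3} f = 4x^4 + 45x^3 + 193x^2 + (751/2)x + 561/2
(∇ + D + E_{3}) f = 4x^4 + 77x^3 + 151x^2 + (833/2)x + 541/2


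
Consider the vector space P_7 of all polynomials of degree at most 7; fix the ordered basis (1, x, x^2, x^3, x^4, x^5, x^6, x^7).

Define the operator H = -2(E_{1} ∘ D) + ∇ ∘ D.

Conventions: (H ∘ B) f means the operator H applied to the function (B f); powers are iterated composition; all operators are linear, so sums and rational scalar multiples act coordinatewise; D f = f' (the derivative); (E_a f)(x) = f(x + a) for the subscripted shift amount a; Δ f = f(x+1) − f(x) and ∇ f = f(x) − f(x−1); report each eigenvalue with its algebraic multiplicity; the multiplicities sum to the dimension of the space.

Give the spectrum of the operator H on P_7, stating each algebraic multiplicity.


λ = 0 (multiplicity 8)

image of 1: 0
image of x: -2
image of x^2: -4x - 2
image of x^3: -6x^2 - 6x - 9
image of x^4: -8x^3 - 12x^2 - 36x - 4
image of x^5: -10x^4 - 20x^3 - 90x^2 - 20x - 15
image of x^6: -12x^5 - 30x^4 - 180x^3 - 60x^2 - 90x - 6
image of x^7: -14x^6 - 42x^5 - 315x^4 - 140x^3 - 315x^2 - 42x - 21
the matrix is upper triangular; its diagonal is (0, 0, 0, 0, 0, 0, 0, 0)
for a triangular matrix the eigenvalues are the diagonal entries, with algebraic multiplicity their repetition count


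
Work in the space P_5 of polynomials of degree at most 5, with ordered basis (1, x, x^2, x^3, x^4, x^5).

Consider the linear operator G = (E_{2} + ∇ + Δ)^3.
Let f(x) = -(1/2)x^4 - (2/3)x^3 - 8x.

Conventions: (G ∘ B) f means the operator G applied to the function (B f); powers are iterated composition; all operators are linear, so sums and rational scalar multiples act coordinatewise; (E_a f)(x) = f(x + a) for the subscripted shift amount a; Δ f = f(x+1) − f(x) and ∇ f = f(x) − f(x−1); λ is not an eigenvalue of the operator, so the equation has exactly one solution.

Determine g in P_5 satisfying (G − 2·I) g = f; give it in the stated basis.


the result is g(x) = (1/2)x^4 + (74/3)x^3 + 1212x^2 + 38492x + 611916

write g with unknown coordinates in the stated basis and equate coefficients in (G − 2·I) g = f
solving from the highest basis element down gives g = (1/2)x^4 + (74/3)x^3 + 1212x^2 + 38492x + 611916
check: G g = (1/2)x^4 + (146/3)x^3 + 2424x^2 + 76976x + 1223832
so G g − 2·g = -(1/2)x^4 - (2/3)x^3 - 8x = f ✓


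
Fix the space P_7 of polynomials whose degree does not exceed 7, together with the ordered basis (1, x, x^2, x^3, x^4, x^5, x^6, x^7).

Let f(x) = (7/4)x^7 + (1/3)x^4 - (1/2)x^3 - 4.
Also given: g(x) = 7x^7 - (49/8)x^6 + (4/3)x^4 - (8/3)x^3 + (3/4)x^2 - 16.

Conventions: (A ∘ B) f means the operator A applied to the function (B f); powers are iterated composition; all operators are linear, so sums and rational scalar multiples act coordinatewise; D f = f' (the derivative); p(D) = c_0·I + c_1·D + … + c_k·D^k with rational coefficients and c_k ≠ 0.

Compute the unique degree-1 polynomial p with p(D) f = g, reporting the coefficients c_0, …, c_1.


c_0 = 4, c_1 = -1/2

D^0 f = (7/4)x^7 + (1/3)x^4 - (1/2)x^3 - 4
D^1 f = (49/4)x^6 + (4/3)x^3 - (3/2)x^2
matching coefficients of g against c_0 f + c_1 Df + … from the top degree down determines the c_i
solution: c_0 = 4, c_1 = -1/2


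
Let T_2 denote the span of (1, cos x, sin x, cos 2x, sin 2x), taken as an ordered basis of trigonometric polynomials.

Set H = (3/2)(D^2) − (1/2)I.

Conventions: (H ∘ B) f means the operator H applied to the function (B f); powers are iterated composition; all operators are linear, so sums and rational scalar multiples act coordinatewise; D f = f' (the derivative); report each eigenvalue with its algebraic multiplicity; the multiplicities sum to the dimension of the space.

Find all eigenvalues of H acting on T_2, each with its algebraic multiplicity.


λ = -13/2 (multiplicity 2), λ = -2 (multiplicity 2), λ = -1/2 (multiplicity 1)

image of 1: -1/2
image of cos x: -2cos x
image of sin x: -2sin x
image of cos 2x: -(13/2)cos 2x
image of sin 2x: -(13/2)sin 2x
the matrix is diagonal; its diagonal is (-1/2, -2, -2, -13/2, -13/2)
for a triangular matrix the eigenvalues are the diagonal entries, with algebraic multiplicity their repetition count


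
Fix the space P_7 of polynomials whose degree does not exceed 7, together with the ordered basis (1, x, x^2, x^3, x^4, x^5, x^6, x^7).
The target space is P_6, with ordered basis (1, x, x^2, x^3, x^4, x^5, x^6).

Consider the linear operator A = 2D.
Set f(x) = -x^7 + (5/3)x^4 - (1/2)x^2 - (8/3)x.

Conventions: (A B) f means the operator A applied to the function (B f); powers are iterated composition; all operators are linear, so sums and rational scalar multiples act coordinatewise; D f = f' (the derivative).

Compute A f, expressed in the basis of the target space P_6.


D f = -7x^6 + (20/3)x^3 - x - 8/3
(2D) f = -14x^6 + (40/3)x^3 - 2x - 16/3

the result is g(x) = -14x^6 + (40/3)x^3 - 2x - 16/3


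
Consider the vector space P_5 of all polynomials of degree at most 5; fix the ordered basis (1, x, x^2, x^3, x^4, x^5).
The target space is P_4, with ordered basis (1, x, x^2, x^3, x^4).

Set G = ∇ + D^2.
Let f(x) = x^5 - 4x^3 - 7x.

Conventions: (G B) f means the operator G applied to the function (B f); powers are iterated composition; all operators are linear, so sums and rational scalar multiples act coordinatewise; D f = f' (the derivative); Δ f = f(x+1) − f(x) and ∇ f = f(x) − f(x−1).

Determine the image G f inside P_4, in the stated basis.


the image equals g(x) = 5x^4 + 10x^3 - 2x^2 - 17x - 10

∇ f = 5x^4 - 10x^3 - 2x^2 + 7x - 10
D f = 5x^4 - 12x^2 - 7
D D f = 20x^3 - 24x
(∇ + D^2) f = 5x^4 + 10x^3 - 2x^2 - 17x - 10


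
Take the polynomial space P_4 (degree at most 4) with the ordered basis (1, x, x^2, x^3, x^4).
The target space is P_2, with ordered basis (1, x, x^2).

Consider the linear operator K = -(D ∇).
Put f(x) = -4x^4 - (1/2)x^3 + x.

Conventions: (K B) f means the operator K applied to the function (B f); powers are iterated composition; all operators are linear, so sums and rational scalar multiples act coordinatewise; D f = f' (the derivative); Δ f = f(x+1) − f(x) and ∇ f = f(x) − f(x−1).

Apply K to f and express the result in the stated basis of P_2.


∇ f = -16x^3 + (45/2)x^2 - (29/2)x + 9/2
D ∇ f = -48x^2 + 45x - 29/2
(-(D ∇)) f = 48x^2 - 45x + 29/2

g(x) = 48x^2 - 45x + 29/2


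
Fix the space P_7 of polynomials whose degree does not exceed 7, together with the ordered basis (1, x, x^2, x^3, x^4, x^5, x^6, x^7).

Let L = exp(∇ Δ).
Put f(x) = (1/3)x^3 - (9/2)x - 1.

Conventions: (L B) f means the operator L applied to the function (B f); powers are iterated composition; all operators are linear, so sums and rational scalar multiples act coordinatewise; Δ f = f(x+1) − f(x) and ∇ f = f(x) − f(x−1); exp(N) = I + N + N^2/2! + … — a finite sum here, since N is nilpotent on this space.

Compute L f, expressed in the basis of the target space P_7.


order-1 term: 2x
the series for exp(∇ Δ) f terminates at order 1
exp(∇ Δ) f = (1/3)x^3 - (5/2)x - 1

g(x) = (1/3)x^3 - (5/2)x - 1


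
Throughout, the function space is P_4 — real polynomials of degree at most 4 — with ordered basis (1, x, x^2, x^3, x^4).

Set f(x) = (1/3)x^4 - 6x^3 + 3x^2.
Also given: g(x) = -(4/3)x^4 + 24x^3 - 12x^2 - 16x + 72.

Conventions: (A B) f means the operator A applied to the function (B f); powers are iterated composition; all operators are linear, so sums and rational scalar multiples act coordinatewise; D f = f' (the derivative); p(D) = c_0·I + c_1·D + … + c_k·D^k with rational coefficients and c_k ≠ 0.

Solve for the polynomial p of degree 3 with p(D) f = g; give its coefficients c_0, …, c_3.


p(D) = -4·I − 2·D^3, i.e. c_0 = -4, c_1 = 0, c_2 = 0, c_3 = -2

D^0 f = (1/3)x^4 - 6x^3 + 3x^2
D^1 f = (4/3)x^3 - 18x^2 + 6x
D^2 f = 4x^2 - 36x + 6
D^3 f = 8x - 36
matching coefficients of g against c_0 f + c_1 Df + … from the top degree down determines the c_i
solution: c_0 = -4, c_1 = 0, c_2 = 0, c_3 = -2


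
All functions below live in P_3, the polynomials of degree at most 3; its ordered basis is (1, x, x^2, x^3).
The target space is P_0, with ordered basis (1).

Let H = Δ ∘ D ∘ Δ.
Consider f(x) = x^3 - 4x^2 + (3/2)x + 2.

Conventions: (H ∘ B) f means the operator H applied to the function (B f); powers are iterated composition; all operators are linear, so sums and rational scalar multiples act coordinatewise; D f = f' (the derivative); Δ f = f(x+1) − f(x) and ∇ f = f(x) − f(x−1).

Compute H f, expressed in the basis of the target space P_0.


Δ f = 3x^2 - 5x - 3/2
D Δ f = 6x - 5
Δ D Δ f = 6

the result is g(x) = 6


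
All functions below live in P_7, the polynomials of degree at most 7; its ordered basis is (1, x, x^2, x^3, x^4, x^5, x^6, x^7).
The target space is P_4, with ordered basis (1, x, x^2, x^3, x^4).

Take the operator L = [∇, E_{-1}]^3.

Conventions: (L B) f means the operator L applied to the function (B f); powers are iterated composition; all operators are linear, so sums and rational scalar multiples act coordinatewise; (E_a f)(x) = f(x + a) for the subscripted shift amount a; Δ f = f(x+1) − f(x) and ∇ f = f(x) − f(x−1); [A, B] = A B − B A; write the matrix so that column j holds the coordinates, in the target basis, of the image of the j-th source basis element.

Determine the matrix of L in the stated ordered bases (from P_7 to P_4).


the matrix is [[0, 0, 0, 0, 0, 0, 0, 0]; [0, 0, 0, 0, 0, 0, 0, 0]; [0, 0, 0, 0, 0, 0, 0, 0]; [0, 0, 0, 0, 0, 0, 0, 0]; [0, 0, 0, 0, 0, 0, 0, 0]] (rows listed top to bottom)

image of 1: 0
image of x: 0
image of x^2: 0
image of x^3: 0
image of x^4: 0
image of x^5: 0
image of x^6: 0
image of x^7: 0
each image's coordinates form column j of the matrix


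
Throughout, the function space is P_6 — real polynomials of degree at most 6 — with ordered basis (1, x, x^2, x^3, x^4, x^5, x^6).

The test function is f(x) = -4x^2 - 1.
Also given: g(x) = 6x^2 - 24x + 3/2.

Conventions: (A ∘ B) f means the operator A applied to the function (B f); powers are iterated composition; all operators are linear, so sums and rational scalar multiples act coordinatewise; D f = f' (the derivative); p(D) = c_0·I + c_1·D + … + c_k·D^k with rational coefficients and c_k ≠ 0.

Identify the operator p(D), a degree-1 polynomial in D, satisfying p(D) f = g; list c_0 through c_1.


p(D) = -(3/2)·I + 3·D, i.e. c_0 = -3/2, c_1 = 3

D^0 f = -4x^2 - 1
D^1 f = -8x
matching coefficients of g against c_0 f + c_1 Df + … from the top degree down determines the c_i
solution: c_0 = -3/2, c_1 = 3


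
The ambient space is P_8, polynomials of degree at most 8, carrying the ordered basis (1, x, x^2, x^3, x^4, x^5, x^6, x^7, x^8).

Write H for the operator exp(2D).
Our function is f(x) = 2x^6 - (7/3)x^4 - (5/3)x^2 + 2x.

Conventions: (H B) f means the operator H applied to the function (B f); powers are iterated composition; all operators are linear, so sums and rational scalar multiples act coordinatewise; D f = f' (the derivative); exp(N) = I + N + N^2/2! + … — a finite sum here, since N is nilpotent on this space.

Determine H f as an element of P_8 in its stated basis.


order-1 term: 24x^5 - (56/3)x^3 - (20/3)x + 4
order-2 term: 120x^4 - 56x^2 - 20/3
order-3 term: 320x^3 - (224/3)x
order-4 term: 480x^2 - 112/3
order-5 term: 384x
order-6 term: 128
the series for exp(2D) f terminates at order 6
exp(2D) f = 2x^6 + 24x^5 + (353/3)x^4 + (904/3)x^3 + (1267/3)x^2 + (914/3)x + 88

g(x) = 2x^6 + 24x^5 + (353/3)x^4 + (904/3)x^3 + (1267/3)x^2 + (914/3)x + 88


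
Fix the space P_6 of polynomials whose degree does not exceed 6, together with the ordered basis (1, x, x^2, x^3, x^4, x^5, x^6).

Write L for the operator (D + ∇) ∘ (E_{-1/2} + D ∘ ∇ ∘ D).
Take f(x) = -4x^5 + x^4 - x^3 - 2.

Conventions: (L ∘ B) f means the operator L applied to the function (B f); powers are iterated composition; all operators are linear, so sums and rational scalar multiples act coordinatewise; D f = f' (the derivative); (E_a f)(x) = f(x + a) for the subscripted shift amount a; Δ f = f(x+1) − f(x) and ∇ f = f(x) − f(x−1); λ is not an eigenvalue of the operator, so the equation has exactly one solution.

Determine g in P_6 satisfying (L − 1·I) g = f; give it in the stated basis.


write g with unknown coordinates in the stated basis and equate coefficients in (L − 1·I) g = f
solving from the highest basis element down gives g = 4x^5 + 39x^4 + 193x^3 + 616x^2 + 2201x + 4297
check: L g = 40x^4 + 192x^3 + 616x^2 + 2201x + 4295
so L g − 1·g = -4x^5 + x^4 - x^3 - 2 = f ✓

the image equals g(x) = 4x^5 + 39x^4 + 193x^3 + 616x^2 + 2201x + 4297


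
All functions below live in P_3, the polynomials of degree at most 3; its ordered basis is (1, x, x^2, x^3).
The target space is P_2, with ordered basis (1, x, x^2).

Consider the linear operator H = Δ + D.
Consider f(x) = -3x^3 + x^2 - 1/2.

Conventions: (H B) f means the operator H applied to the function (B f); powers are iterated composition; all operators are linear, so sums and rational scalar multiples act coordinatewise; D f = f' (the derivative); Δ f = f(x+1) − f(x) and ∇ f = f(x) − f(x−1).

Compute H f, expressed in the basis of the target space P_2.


the result is g(x) = -18x^2 - 5x - 2

Δ f = -9x^2 - 7x - 2
D f = -9x^2 + 2x
(Δ + D) f = -18x^2 - 5x - 2


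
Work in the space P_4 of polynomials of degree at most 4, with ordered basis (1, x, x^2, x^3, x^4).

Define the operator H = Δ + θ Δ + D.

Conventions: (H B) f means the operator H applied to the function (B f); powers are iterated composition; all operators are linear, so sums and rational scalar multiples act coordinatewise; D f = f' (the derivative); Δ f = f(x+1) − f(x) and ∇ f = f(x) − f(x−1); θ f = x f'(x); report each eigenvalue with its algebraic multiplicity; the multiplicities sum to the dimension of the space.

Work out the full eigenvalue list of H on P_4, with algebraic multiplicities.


λ = 0 (multiplicity 5)

image of 1: 0
image of x: 2
image of x^2: 6x + 1
image of x^3: 12x^2 + 6x + 1
image of x^4: 20x^3 + 18x^2 + 8x + 1
the matrix is upper triangular; its diagonal is (0, 0, 0, 0, 0)
for a triangular matrix the eigenvalues are the diagonal entries, with algebraic multiplicity their repetition count


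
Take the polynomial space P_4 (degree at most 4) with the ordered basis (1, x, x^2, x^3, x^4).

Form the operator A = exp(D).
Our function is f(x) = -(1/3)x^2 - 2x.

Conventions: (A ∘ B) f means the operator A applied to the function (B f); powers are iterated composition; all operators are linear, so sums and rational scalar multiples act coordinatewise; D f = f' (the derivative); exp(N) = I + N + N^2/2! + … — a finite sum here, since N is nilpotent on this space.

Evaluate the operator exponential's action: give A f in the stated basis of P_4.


order-1 term: -(2/3)x - 2
order-2 term: -1/3
the series for exp(D) f terminates at order 2
exp(D) f = -(1/3)x^2 - (8/3)x - 7/3

the result is g(x) = -(1/3)x^2 - (8/3)x - 7/3


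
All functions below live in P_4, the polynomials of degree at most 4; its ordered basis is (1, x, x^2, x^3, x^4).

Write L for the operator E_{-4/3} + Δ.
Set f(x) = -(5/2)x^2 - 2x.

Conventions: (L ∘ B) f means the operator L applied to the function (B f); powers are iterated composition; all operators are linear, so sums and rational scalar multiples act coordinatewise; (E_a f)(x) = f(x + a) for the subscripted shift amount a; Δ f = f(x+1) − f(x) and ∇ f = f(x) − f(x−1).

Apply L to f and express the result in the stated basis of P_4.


the result is g(x) = -(5/2)x^2 - (1/3)x - 113/18

E_{-4/3} f = -(5/2)x^2 + (14/3)x - 16/9
Δ f = -5x - 9/2
(E_{-4/3} + Δ) f = -(5/2)x^2 - (1/3)x - 113/18


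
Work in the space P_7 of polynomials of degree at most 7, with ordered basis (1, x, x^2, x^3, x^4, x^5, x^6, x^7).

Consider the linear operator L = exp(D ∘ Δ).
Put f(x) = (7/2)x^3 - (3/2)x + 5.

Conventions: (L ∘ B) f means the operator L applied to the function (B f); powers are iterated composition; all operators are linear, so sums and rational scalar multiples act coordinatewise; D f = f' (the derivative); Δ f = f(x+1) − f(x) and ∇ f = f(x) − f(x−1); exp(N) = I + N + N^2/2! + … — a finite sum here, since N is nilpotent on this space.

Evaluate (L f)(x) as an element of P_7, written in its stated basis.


the result is g(x) = (7/2)x^3 + (39/2)x + 31/2

order-1 term: 21x + 21/2
the series for exp(D ∘ Δ) f terminates at order 1
exp(D ∘ Δ) f = (7/2)x^3 + (39/2)x + 31/2


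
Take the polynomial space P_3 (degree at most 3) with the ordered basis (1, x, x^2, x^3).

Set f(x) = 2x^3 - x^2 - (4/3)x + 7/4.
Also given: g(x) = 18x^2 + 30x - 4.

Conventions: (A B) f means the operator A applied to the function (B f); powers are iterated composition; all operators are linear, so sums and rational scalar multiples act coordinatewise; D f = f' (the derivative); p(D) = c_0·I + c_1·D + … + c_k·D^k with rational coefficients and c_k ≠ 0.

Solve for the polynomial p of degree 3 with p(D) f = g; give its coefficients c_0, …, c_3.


c_0 = 0, c_1 = 3, c_2 = 3, c_3 = 1/2

D^0 f = 2x^3 - x^2 - (4/3)x + 7/4
D^1 f = 6x^2 - 2x - 4/3
D^2 f = 12x - 2
D^3 f = 12
matching coefficients of g against c_0 f + c_1 Df + … from the top degree down determines the c_i
solution: c_0 = 0, c_1 = 3, c_2 = 3, c_3 = 1/2


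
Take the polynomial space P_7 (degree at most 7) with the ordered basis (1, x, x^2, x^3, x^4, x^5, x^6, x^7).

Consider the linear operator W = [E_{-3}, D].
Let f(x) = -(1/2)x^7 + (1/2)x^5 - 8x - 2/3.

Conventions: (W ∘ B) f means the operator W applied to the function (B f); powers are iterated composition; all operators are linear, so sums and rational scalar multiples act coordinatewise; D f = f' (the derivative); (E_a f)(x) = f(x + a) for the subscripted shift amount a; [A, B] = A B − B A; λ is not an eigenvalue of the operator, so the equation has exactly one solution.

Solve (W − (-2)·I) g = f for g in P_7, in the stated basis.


write g with unknown coordinates in the stated basis and equate coefficients in (W − (-2)·I) g = f
solving from the highest basis element down gives g = -(1/4)x^7 + (1/4)x^5 - 4x - 1/3
check: W g = 0
so W g − (-2)·g = -(1/2)x^7 + (1/2)x^5 - 8x - 2/3 = f ✓

g(x) = -(1/4)x^7 + (1/4)x^5 - 4x - 1/3


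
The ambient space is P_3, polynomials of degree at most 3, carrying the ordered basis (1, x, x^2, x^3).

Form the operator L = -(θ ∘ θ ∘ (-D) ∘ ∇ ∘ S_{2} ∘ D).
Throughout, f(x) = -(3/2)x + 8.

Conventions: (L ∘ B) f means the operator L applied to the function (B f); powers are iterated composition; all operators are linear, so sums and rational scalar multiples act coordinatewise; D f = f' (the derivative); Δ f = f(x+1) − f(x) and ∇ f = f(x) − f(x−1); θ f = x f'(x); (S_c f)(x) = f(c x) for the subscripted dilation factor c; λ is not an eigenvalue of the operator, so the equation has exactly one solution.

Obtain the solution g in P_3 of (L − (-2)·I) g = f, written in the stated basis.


the result is g(x) = -(3/4)x + 4

write g with unknown coordinates in the stated basis and equate coefficients in (L − (-2)·I) g = f
solving from the highest basis element down gives g = -(3/4)x + 4
check: L g = 0
so L g − (-2)·g = -(3/2)x + 8 = f ✓


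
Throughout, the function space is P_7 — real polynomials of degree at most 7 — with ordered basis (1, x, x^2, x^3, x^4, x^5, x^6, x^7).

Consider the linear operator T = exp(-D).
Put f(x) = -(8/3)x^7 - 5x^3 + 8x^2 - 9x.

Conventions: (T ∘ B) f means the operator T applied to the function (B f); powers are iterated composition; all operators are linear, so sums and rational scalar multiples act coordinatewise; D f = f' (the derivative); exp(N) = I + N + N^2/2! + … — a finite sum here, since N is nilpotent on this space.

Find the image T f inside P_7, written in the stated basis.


order-1 term: (56/3)x^6 + 15x^2 - 16x + 9
order-2 term: -56x^5 - 15x + 8
order-3 term: (280/3)x^4 + 5
order-4 term: -(280/3)x^3
order-5 term: 56x^2
order-6 term: -(56/3)x
order-7 term: 8/3
the series for exp(-D) f terminates at order 7
exp(-D) f = -(8/3)x^7 + (56/3)x^6 - 56x^5 + (280/3)x^4 - (295/3)x^3 + 79x^2 - (176/3)x + 74/3

the image equals g(x) = -(8/3)x^7 + (56/3)x^6 - 56x^5 + (280/3)x^4 - (295/3)x^3 + 79x^2 - (176/3)x + 74/3


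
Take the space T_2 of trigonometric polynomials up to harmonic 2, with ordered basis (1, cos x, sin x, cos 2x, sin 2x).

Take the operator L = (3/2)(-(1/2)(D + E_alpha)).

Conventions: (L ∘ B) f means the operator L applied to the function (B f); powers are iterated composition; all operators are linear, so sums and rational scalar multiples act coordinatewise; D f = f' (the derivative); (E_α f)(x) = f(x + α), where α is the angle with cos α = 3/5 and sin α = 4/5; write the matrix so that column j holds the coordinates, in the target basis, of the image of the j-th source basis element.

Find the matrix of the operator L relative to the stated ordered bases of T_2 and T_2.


image of 1: -3/4
image of cos x: -(9/20)cos x + (27/20)sin x
image of sin x: -(27/20)cos x - (9/20)sin x
image of cos 2x: (21/100)cos 2x + (111/50)sin 2x
image of sin 2x: -(111/50)cos 2x + (21/100)sin 2x
each image's coordinates form column j of the matrix

the matrix is [[-3/4, 0, 0, 0, 0]; [0, -9/20, -27/20, 0, 0]; [0, 27/20, -9/20, 0, 0]; [0, 0, 0, 21/100, -111/50]; [0, 0, 0, 111/50, 21/100]] (rows listed top to bottom)


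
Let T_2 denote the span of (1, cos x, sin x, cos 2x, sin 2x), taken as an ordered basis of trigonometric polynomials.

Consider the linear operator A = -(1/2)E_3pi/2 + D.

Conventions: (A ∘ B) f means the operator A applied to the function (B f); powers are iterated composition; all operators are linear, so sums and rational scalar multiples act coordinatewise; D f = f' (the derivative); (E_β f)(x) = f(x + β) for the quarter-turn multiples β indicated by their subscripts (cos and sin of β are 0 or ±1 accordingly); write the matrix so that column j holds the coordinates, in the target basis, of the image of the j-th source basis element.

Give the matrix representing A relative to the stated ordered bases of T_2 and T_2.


the matrix is [[-1/2, 0, 0, 0, 0]; [0, 0, 3/2, 0, 0]; [0, -3/2, 0, 0, 0]; [0, 0, 0, 1/2, 2]; [0, 0, 0, -2, 1/2]] (rows listed top to bottom)

image of 1: -1/2
image of cos x: -(3/2)sin x
image of sin x: (3/2)cos x
image of cos 2x: (1/2)cos 2x - 2sin 2x
image of sin 2x: 2cos 2x + (1/2)sin 2x
each image's coordinates form column j of the matrix


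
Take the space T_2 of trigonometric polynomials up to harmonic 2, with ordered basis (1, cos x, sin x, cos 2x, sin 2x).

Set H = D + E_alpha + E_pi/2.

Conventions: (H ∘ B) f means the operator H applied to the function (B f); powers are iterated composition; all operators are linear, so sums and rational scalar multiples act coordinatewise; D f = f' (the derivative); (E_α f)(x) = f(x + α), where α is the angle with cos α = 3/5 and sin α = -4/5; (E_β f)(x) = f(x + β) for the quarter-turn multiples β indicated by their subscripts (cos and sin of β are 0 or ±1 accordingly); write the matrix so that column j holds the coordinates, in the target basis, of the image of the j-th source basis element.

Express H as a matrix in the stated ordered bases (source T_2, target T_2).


image of 1: 2
image of cos x: (3/5)cos x - (6/5)sin x
image of sin x: (6/5)cos x + (3/5)sin x
image of cos 2x: -(32/25)cos 2x - (26/25)sin 2x
image of sin 2x: (26/25)cos 2x - (32/25)sin 2x
each image's coordinates form column j of the matrix

the matrix is [[2, 0, 0, 0, 0]; [0, 3/5, 6/5, 0, 0]; [0, -6/5, 3/5, 0, 0]; [0, 0, 0, -32/25, 26/25]; [0, 0, 0, -26/25, -32/25]] (rows listed top to bottom)


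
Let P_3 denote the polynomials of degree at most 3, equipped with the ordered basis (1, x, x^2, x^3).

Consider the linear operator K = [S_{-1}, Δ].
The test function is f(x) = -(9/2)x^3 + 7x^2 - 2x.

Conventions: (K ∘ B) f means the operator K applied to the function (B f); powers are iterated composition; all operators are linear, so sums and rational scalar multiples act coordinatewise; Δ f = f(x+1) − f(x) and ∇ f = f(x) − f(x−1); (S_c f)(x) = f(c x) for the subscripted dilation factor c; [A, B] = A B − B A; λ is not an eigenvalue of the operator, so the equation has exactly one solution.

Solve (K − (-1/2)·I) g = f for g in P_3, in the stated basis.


write g with unknown coordinates in the stated basis and equate coefficients in (K − (-1/2)·I) g = f
solving from the highest basis element down gives g = -9x^3 + 122x^2 + 972x - 3852
check: K g = -54x^2 - 488x + 1926
so K g − (-1/2)·g = -(9/2)x^3 + 7x^2 - 2x = f ✓

the result is g(x) = -9x^3 + 122x^2 + 972x - 3852


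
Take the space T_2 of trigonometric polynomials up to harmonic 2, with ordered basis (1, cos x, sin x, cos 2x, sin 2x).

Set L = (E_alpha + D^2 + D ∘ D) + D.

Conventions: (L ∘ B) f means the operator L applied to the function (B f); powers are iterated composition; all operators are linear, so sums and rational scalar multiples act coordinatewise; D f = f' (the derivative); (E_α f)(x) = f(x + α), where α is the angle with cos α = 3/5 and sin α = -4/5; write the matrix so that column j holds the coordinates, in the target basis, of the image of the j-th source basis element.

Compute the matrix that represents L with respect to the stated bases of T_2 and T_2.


image of 1: 1
image of cos x: -(7/5)cos x - (1/5)sin x
image of sin x: (1/5)cos x - (7/5)sin x
image of cos 2x: -(207/25)cos 2x - (26/25)sin 2x
image of sin 2x: (26/25)cos 2x - (207/25)sin 2x
each image's coordinates form column j of the matrix

the matrix is [[1, 0, 0, 0, 0]; [0, -7/5, 1/5, 0, 0]; [0, -1/5, -7/5, 0, 0]; [0, 0, 0, -207/25, 26/25]; [0, 0, 0, -26/25, -207/25]] (rows listed top to bottom)


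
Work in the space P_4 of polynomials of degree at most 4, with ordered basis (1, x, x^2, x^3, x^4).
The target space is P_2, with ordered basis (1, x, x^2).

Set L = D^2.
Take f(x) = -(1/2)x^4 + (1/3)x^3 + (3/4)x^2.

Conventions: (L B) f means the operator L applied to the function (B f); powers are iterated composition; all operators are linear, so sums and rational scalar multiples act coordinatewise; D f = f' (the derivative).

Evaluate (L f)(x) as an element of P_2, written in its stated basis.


the image equals g(x) = -6x^2 + 2x + 3/2

D f = -2x^3 + x^2 + (3/2)x
D D f = -6x^2 + 2x + 3/2


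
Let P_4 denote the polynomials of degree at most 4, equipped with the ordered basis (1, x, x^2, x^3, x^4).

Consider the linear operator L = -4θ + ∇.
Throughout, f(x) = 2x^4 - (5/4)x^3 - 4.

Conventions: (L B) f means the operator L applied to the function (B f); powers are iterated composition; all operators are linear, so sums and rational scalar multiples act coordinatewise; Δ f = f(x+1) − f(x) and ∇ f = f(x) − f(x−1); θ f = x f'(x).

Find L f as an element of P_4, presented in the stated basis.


the result is g(x) = -32x^4 + 23x^3 - (63/4)x^2 + (47/4)x - 13/4

θ f = 8x^4 - (15/4)x^3
(-4θ) f = -32x^4 + 15x^3
∇ f = 8x^3 - (63/4)x^2 + (47/4)x - 13/4
(-4θ + ∇) f = -32x^4 + 23x^3 - (63/4)x^2 + (47/4)x - 13/4


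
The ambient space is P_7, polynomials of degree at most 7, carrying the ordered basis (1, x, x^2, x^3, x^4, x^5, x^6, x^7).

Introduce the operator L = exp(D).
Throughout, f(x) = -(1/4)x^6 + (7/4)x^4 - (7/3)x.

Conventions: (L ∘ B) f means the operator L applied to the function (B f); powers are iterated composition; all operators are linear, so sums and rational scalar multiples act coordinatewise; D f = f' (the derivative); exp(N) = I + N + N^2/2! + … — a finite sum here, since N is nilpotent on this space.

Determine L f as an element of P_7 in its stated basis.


the result is g(x) = -(1/4)x^6 - (3/2)x^5 - 2x^4 + 2x^3 + (27/4)x^2 + (19/6)x - 5/6

order-1 term: -(3/2)x^5 + 7x^3 - 7/3
order-2 term: -(15/4)x^4 + (21/2)x^2
order-3 term: -5x^3 + 7x
order-4 term: -(15/4)x^2 + 7/4
order-5 term: -(3/2)x
order-6 term: -1/4
the series for exp(D) f terminates at order 6
exp(D) f = -(1/4)x^6 - (3/2)x^5 - 2x^4 + 2x^3 + (27/4)x^2 + (19/6)x - 5/6


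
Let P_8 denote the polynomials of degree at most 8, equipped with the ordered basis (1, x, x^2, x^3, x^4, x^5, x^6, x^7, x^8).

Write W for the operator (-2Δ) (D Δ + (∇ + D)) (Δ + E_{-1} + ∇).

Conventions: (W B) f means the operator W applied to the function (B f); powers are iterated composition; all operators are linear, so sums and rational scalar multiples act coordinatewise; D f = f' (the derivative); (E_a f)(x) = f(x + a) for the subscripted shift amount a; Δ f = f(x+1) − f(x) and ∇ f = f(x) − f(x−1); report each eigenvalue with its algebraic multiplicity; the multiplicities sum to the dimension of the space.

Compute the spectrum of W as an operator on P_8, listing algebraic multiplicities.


λ = 0 (multiplicity 9)

image of 1: 0
image of x: 0
image of x^2: -8
image of x^3: -24x - 42
image of x^4: -48x^2 - 168x - 180
image of x^5: -80x^3 - 420x^2 - 900x - 710
image of x^6: -120x^4 - 840x^3 - 2700x^2 - 4260x - 2656
image of x^7: -168x^5 - 1470x^4 - 6300x^3 - 14910x^2 - 18592x - 9562
image of x^8: -224x^6 - 2352x^5 - 12600x^4 - 39760x^3 - 74368x^2 - 76496x - 33452
the matrix is upper triangular; its diagonal is (0, 0, 0, 0, 0, 0, 0, 0, 0)
for a triangular matrix the eigenvalues are the diagonal entries, with algebraic multiplicity their repetition count


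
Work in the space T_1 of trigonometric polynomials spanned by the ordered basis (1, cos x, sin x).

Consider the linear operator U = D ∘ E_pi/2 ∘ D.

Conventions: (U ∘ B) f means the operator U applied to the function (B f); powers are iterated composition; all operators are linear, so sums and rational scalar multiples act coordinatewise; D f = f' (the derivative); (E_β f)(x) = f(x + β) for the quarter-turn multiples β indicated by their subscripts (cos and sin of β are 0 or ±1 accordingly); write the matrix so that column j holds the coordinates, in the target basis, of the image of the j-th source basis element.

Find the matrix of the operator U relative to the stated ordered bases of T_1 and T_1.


the matrix is [[0, 0, 0]; [0, 0, -1]; [0, 1, 0]] (rows listed top to bottom)

image of 1: 0
image of cos x: sin x
image of sin x: -cos x
each image's coordinates form column j of the matrix


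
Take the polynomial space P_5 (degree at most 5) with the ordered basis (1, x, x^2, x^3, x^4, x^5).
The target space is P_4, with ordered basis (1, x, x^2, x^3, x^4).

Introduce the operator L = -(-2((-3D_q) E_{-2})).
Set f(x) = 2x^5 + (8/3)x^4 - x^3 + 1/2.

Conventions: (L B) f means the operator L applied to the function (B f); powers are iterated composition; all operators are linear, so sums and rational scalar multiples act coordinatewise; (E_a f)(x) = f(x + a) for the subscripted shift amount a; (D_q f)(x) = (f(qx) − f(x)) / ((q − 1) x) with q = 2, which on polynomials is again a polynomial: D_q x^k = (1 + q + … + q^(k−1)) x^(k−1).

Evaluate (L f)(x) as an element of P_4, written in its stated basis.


E_{-2} f = 2x^5 - (52/3)x^4 + (173/3)x^3 - 90x^2 + (188/3)x - 77/6
D_q E_{-2} f = 62x^4 - 260x^3 + (1211/3)x^2 - 270x + 188/3
(-3D_q) E_{-2} f = -186x^4 + 780x^3 - 1211x^2 + 810x - 188
(-2((-3D_q) E_{-2})) f = 372x^4 - 1560x^3 + 2422x^2 - 1620x + 376
(-(-2((-3D_q) E_{-2}))) f = -372x^4 + 1560x^3 - 2422x^2 + 1620x - 376

the result is g(x) = -372x^4 + 1560x^3 - 2422x^2 + 1620x - 376


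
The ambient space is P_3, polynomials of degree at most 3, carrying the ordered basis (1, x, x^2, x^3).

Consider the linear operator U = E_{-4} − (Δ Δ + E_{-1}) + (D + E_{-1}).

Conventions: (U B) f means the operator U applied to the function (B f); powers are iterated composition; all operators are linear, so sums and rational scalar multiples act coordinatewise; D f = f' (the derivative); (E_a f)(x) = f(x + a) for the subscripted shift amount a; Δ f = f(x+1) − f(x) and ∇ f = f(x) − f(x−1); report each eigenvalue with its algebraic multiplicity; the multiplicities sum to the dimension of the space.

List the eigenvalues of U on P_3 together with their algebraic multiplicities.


λ = 1 (multiplicity 4)

image of 1: 1
image of x: x - 3
image of x^2: x^2 - 6x + 14
image of x^3: x^3 - 9x^2 + 42x - 70
the matrix is upper triangular; its diagonal is (1, 1, 1, 1)
for a triangular matrix the eigenvalues are the diagonal entries, with algebraic multiplicity their repetition count


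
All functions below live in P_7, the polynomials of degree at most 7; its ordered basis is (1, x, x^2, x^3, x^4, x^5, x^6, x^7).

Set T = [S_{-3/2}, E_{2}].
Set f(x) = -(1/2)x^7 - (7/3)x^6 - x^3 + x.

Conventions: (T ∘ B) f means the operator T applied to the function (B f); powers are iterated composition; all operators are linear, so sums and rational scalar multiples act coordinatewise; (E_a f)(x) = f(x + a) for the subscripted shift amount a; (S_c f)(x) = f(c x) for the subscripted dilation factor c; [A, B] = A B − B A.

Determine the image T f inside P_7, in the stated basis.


E_{2} f = -(1/2)x^7 - (28/3)x^6 - 70x^5 - 280x^4 - (1963/3)x^3 - 902x^2 - 683x - 658/3
S_{-3/2} E_{2} f = (2187/256)x^7 - (1701/16)x^6 + (8505/16)x^5 - (2835/2)x^4 + (17667/8)x^3 - (4059/2)x^2 + (2049/2)x - 658/3
S_{-3/2} f = (2187/256)x^7 - (1701/64)x^6 + (27/8)x^3 - (3/2)x
E_{2} S_{-3/2} f = (2187/256)x^7 + (11907/128)x^6 + (25515/64)x^5 + (25515/32)x^4 + (8559/16)x^3 - (4941/8)x^2 - (4947/4)x - 1167/2
[S_{-3/2}, E_{2}] f = -(25515/128)x^6 + (8505/64)x^5 - (70875/32)x^4 + (26775/16)x^3 - (11295/8)x^2 + (9045/4)x + 2185/6

the image equals g(x) = -(25515/128)x^6 + (8505/64)x^5 - (70875/32)x^4 + (26775/16)x^3 - (11295/8)x^2 + (9045/4)x + 2185/6


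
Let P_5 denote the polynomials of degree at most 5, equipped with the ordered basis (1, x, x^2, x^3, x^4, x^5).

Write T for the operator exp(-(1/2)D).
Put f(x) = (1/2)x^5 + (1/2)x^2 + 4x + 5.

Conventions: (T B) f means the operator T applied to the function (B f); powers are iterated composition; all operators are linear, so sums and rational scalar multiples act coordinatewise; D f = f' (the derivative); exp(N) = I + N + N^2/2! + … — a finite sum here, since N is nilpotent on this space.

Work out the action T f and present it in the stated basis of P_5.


g(x) = (1/2)x^5 - (5/4)x^4 + (5/4)x^3 - (1/8)x^2 + (117/32)x + 199/64

order-1 term: -(5/4)x^4 - (1/2)x - 2
order-2 term: (5/4)x^3 + 1/8
order-3 term: -(5/8)x^2
order-4 term: (5/32)x
order-5 term: -1/64
the series for exp(-(1/2)D) f terminates at order 5
exp(-(1/2)D) f = (1/2)x^5 - (5/4)x^4 + (5/4)x^3 - (1/8)x^2 + (117/32)x + 199/64


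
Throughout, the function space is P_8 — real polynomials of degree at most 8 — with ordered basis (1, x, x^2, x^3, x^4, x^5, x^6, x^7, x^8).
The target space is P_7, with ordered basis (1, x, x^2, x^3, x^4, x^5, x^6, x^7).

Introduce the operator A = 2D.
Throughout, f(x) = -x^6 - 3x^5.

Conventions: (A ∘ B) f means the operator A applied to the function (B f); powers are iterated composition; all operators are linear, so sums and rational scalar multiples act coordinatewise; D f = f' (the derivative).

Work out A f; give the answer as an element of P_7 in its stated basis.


D f = -6x^5 - 15x^4
(2D) f = -12x^5 - 30x^4

the result is g(x) = -12x^5 - 30x^4


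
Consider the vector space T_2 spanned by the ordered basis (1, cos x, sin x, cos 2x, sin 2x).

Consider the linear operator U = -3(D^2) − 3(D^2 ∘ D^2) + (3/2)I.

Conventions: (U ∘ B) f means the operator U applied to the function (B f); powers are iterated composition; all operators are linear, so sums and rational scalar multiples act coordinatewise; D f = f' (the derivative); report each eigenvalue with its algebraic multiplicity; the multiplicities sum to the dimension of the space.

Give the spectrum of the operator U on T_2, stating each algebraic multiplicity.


λ = -69/2 (multiplicity 2), λ = 3/2 (multiplicity 3)

image of 1: 3/2
image of cos x: (3/2)cos x
image of sin x: (3/2)sin x
image of cos 2x: -(69/2)cos 2x
image of sin 2x: -(69/2)sin 2x
the matrix is diagonal; its diagonal is (3/2, 3/2, 3/2, -69/2, -69/2)
for a triangular matrix the eigenvalues are the diagonal entries, with algebraic multiplicity their repetition count
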